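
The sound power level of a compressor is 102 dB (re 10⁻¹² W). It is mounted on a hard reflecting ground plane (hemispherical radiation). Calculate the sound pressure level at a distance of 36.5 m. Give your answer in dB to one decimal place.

62.8 dB

Free-field hemispherical radiation: L_p = L_w − 10·log₁₀(2π·r²), r = 36.5 m.
2π·r² = 8371 m², 10·log₁₀ of that is 39.228 dB.
L_p = 102 − 39.228 = 62.77 dB.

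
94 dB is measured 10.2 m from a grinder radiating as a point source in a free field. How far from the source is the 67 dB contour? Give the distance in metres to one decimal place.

228.3 m

The 27.0 dB drop corresponds to a distance ratio of 10^(27.0/20) for a point source.
r₂ = 10.2·10^((94−67)/20) = 10.2·10^(27.0/20) = 228.35 m.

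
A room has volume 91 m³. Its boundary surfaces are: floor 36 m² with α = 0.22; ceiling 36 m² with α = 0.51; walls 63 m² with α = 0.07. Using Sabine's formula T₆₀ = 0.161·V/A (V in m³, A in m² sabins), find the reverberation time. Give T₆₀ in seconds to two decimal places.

0.48 s

Summing Sᵢαᵢ: 36·0.22 + 36·0.51 + 63·0.07 = 30.69 m².
T₆₀ = 0.161·V/A = 0.161·91/30.69 = 0.477 s.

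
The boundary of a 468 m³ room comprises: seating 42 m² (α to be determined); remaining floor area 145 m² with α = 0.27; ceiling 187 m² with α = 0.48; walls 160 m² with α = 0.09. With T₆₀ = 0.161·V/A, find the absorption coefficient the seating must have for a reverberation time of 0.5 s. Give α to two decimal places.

0.18

Required total absorption A = 0.161·468/0.5 = 150.70 m².
Absorption from the other surfaces = 145·0.27 + 187·0.48 + 160·0.09 = 143.31 m², so the seating must supply 7.39 m² over 42 m².
α = 7.39/42 = 0.176.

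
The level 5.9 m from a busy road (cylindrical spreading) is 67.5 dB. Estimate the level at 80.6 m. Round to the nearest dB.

56 dB

Cylindrical spreading from a line source gives a 10·log₁₀(r₂/r₁) drop.
L₂ = 67.5 − 10·log₁₀(80.6/5.9) = 67.5 − 11.355 = 56.15 dB.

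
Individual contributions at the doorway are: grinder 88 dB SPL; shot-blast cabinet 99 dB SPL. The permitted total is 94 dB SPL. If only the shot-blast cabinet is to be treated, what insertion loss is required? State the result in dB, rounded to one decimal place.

6.3 dB

Fixed contribution from the other source: Σ 10^(L/10) = 10^(88/10) = 6.310e+08 (88.00 dB SPL).
To meet 94 dB SPL overall, the treated shot-blast cabinet may contribute at most 10^(94/10) − 6.310e+08 = 1.881e+09, i.e. 92.74 dB SPL.
So the shot-blast cabinet must be reduced from 99 to 92.74 dB SPL: IL = 6.26 dB.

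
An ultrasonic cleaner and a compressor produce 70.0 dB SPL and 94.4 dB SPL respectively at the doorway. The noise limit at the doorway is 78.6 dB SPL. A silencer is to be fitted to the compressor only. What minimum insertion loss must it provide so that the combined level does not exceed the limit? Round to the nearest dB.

Fixed contribution from the other source: Σ 10^(L/10) = 10^(70.0/10) = 1.000e+07 (70.00 dB SPL).
The limit corresponds to 10^(78.6/10) = 7.244e+07; subtracting the fixed part leaves 6.244e+07 for the compressor, i.e. 77.95 dB SPL.
So the compressor must be reduced from 94.4 to 77.95 dB SPL: IL = 16.45 dB.

16 dB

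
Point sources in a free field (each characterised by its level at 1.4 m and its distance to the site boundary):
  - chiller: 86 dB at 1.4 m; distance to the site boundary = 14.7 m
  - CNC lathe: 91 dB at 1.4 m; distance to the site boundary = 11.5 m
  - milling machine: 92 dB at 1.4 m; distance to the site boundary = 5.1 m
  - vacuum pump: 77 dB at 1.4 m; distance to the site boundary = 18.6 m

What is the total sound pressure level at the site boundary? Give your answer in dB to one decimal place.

First find each source's level at the receiver (point-source: −20·log₁₀(r/r_ref)), then combine on an intensity basis.
chiller: 86 − 20·log₁₀(14.7/1.4) = 86 − 20.42 = 65.58 dB.
CNC lathe: 91 − 20·log₁₀(11.5/1.4) = 91 − 18.29 = 72.71 dB.
milling machine: 92 − 20·log₁₀(5.1/1.4) = 92 − 11.23 = 80.77 dB.
vacuum pump: 77 − 20·log₁₀(18.6/1.4) = 77 − 22.47 = 54.53 dB.
Σ 10^(L/10) = 1.420e+08 → L_total = 10·log₁₀(1.420e+08) = 81.52 dB.

81.5 dB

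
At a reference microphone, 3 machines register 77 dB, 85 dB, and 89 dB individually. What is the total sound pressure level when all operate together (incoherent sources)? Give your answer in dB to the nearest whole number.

91 dB

Incoherent sources combine by intensity addition: L_total = 10·log₁₀(Σ 10^(L_i/10)).
Σ 10^(L/10) = 10^(77/10) + 10^(85/10) + 10^(89/10) = 1.161e+09.
L_total = 10·log₁₀(1.161e+09) = 90.65 dB.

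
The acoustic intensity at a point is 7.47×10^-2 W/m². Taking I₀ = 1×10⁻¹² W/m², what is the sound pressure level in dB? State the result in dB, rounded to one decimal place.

Dividing by I₀ shifts the exponent by 12: I/I₀ = 7.47×10^10.
L = 10·(0.8733 + 10) = 108.73 dB.

108.7 dB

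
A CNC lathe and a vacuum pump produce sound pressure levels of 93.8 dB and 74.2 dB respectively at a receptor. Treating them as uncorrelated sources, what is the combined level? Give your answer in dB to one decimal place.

93.8 dB

Incoherent sources combine by intensity addition: L_total = 10·log₁₀(Σ 10^(L_i/10)).
Σ 10^(L/10) = 10^(93.8/10) + 10^(74.2/10) = 2.425e+09.
L_total = 10·log₁₀(2.425e+09) = 93.85 dB.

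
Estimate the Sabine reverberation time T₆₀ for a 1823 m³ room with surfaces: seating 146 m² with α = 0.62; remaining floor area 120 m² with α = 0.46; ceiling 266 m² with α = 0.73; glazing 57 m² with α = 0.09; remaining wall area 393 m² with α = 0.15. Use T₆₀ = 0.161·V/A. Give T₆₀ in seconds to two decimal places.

Total absorption A = 146·0.62 + 120·0.46 + 266·0.73 + 57·0.09 + 393·0.15 = 403.98 m² sabins.
T₆₀ = 0.161·V/A = 0.161·1823/403.98 = 0.727 s.

0.73 s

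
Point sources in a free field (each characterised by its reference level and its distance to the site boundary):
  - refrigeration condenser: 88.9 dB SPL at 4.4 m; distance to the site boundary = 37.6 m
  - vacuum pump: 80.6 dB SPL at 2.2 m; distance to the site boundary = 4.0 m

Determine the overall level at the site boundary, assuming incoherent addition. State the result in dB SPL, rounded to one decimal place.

76.6 dB SPL

Propagate each source to the receiver with L = L_ref − 20·log₁₀(r/r_ref), then add intensities.
refrigeration condenser: 88.9 − 20·log₁₀(37.6/4.4) = 88.9 − 18.63 = 70.27 dB SPL.
vacuum pump: 80.6 − 20·log₁₀(4.0/2.2) = 80.6 − 5.19 = 75.41 dB SPL.
Σ 10^(L/10) = 4.536e+07 → L_total = 10·log₁₀(4.536e+07) = 76.57 dB SPL.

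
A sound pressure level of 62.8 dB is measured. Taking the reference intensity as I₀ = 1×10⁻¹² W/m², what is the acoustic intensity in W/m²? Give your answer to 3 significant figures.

1.91e-06 W/m²

I/I₀ = 10^(62.8/10) = 1.905e+06, so I = 1.905e+06 × 10⁻¹² W/m².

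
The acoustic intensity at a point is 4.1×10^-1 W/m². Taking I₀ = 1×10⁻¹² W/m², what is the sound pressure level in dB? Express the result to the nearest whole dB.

I/I₀ = 4.1×10^-1/10⁻¹² = 4.1×10^11, and L = 10·log₁₀(I/I₀).
L = 10·(0.6128 + 11) = 116.13 dB.

116 dB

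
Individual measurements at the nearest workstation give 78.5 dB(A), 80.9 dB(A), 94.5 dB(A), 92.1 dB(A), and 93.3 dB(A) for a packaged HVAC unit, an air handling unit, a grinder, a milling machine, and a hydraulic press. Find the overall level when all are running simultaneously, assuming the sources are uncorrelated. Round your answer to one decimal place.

Incoherent sources combine by intensity addition: L_total = 10·log₁₀(Σ 10^(L_i/10)).
Σ 10^(L/10) = 10^(78.5/10) + 10^(80.9/10) + 10^(94.5/10) + 10^(92.1/10) + 10^(93.3/10) = 6.772e+09.
L_total = 10·log₁₀(6.772e+09) = 98.31 dB(A).

98.3 dB(A)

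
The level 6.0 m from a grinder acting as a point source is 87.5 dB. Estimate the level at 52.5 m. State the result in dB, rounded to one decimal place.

Spherical spreading from a point source gives a 20·log₁₀(r₂/r₁) drop.
L₂ = 87.5 − 20·log₁₀(52.5/6.0) = 87.5 − 18.840 = 68.66 dB.

68.7 dB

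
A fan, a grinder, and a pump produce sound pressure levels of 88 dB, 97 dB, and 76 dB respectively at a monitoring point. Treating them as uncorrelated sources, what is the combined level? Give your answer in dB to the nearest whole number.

Incoherent sources combine by intensity addition: L_total = 10·log₁₀(Σ 10^(L_i/10)).
Σ 10^(L/10) = 10^(88/10) + 10^(97/10) + 10^(76/10) = 5.683e+09.
L_total = 10·log₁₀(5.683e+09) = 97.55 dB.

98 dB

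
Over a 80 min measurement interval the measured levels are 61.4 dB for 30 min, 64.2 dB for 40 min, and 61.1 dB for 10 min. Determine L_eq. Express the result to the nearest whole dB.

63 dB

Weight each interval's intensity by its duration and average over T = 80 min:
Σ tᵢ·10^(Lᵢ/10) = 30·10^(61.4/10) + 40·10^(64.2/10) + 10·10^(61.1/10) = 1.595e+08.
L_eq = 10·log₁₀(1.595e+08/80) = 63.00 dB.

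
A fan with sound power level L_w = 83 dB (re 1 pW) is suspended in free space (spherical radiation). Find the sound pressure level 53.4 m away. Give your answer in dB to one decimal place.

37.5 dB

L_p = L_w − 10·log₁₀(4π·r²) with r = 53.4 m.
4π·r² = 3.583e+04 m², 10·log₁₀ of that is 45.543 dB.
L_p = 83 − 45.543 = 37.46 dB.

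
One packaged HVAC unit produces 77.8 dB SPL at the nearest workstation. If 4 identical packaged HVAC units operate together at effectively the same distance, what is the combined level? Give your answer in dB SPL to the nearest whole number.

With 4 equal, uncorrelated contributions the intensity is 4× that of one unit, giving a rise of 10·log₁₀ 4.
L_total = 77.8 + 10·log₁₀(4) = 77.8 + 6.021 = 83.82 dB SPL.

84 dB SPL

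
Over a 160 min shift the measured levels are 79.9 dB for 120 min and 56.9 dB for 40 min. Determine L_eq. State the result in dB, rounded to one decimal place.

78.7 dB

L_eq = 10·log₁₀[(1/T)·Σ tᵢ·10^(Lᵢ/10)] with T = 160 min.
Σ tᵢ·10^(Lᵢ/10) = 120·10^(79.9/10) + 40·10^(56.9/10) = 1.175e+10.
L_eq = 10·log₁₀(1.175e+10/160) = 78.66 dB.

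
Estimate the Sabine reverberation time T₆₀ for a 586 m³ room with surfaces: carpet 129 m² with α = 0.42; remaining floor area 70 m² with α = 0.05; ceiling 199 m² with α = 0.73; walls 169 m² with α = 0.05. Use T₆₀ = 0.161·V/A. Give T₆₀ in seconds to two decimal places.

0.45 s

Summing Sᵢαᵢ: 129·0.42 + 70·0.05 + 199·0.73 + 169·0.05 = 211.40 m².
T₆₀ = 0.161·V/A = 0.161·586/211.40 = 0.446 s.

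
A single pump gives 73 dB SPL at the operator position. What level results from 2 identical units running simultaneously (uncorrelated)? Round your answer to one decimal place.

N identical incoherent sources raise the level by 10·log₁₀ N.
L_total = 73 + 10·log₁₀(2) = 73 + 3.010 = 76.01 dB SPL.

76.0 dB SPL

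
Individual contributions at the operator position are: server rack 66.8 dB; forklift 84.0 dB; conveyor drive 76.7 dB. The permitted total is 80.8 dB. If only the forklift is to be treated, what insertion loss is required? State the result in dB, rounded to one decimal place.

The untreated sources together contribute 10^(66.8/10) + 10^(76.7/10) = 5.156e+07, i.e. 77.12 dB.
The limit corresponds to 10^(80.8/10) = 1.202e+08; subtracting the fixed part leaves 6.867e+07 for the forklift, i.e. 78.37 dB.
Required insertion loss = 84.0 − 78.37 = 5.63 dB.

5.6 dB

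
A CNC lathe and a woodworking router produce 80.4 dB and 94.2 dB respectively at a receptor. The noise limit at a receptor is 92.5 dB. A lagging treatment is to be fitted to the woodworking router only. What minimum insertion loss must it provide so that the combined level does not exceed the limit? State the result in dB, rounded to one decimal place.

2.0 dB

Fixed contribution from the other source: Σ 10^(L/10) = 10^(80.4/10) = 1.096e+08 (80.40 dB).
The limit corresponds to 10^(92.5/10) = 1.778e+09; subtracting the fixed part leaves 1.669e+09 for the woodworking router, i.e. 92.22 dB.
So the woodworking router must be reduced from 94.2 to 92.22 dB: IL = 1.98 dB.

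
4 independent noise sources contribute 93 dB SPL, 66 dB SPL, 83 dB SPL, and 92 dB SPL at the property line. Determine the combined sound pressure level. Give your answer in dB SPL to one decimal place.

95.8 dB SPL

For uncorrelated sources the intensities add, so convert each level to linear form, sum, and take 10·log₁₀ of the total.
Σ 10^(L/10) = 10^(93/10) + 10^(66/10) + 10^(83/10) + 10^(92/10) = 3.784e+09.
L_total = 10·log₁₀(3.784e+09) = 95.78 dB SPL.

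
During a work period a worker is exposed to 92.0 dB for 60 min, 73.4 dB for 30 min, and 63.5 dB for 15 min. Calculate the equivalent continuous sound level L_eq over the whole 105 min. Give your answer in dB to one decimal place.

Weight each interval's intensity by its duration and average over T = 105 min:
Σ tᵢ·10^(Lᵢ/10) = 60·10^(92.0/10) + 30·10^(73.4/10) + 15·10^(63.5/10) = 9.578e+10.
L_eq = 10·log₁₀(9.578e+10/105) = 89.60 dB.

89.6 dB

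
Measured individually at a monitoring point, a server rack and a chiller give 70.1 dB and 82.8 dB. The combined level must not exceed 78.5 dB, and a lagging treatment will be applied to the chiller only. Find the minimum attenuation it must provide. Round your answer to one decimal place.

5.0 dB

Fixed contribution from the other source: Σ 10^(L/10) = 10^(70.1/10) = 1.023e+07 (70.10 dB).
The limit corresponds to 10^(78.5/10) = 7.079e+07; subtracting the fixed part leaves 6.056e+07 for the chiller, i.e. 77.82 dB.
So the chiller must be reduced from 82.8 to 77.82 dB: IL = 4.98 dB.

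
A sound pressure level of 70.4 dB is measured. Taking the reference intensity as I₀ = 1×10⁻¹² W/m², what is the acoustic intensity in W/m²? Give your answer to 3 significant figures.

1.10e-05 W/m²

L = 10·log₁₀(I/I₀) ⇒ I = I₀·10^(L/10) = 10⁻¹² × 10^7.04.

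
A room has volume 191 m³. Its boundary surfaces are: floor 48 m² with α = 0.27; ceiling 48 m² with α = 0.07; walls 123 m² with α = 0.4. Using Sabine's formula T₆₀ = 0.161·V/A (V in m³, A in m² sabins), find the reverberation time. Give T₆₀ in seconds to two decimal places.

Total absorption A = 48·0.27 + 48·0.07 + 123·0.4 = 65.52 m² sabins.
T₆₀ = 0.161·V/A = 0.161·191/65.52 = 0.469 s.

0.47 s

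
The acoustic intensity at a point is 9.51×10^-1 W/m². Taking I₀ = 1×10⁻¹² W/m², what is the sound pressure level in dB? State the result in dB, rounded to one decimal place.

I/I₀ = 9.51×10^-1/10⁻¹² = 9.51×10^11, and L = 10·log₁₀(I/I₀).
L = 10·(0.9782 + 11) = 119.78 dB.

119.8 dB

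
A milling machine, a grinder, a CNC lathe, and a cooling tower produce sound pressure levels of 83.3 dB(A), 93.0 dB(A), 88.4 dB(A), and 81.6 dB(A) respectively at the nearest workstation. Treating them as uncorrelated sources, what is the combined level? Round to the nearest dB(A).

95 dB(A)

For uncorrelated sources the intensities add, so convert each level to linear form, sum, and take 10·log₁₀ of the total.
Σ 10^(L/10) = 10^(83.3/10) + 10^(93.0/10) + 10^(88.4/10) + 10^(81.6/10) = 3.045e+09.
L_total = 10·log₁₀(3.045e+09) = 94.84 dB(A).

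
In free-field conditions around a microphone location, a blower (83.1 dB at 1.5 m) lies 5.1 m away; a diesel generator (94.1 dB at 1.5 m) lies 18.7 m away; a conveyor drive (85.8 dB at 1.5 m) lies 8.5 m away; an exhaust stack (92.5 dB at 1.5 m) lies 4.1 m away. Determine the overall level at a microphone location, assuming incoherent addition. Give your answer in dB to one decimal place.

Propagate each source to the receiver with L = L_ref − 20·log₁₀(r/r_ref), then add intensities.
blower: 83.1 − 20·log₁₀(5.1/1.5) = 83.1 − 10.63 = 72.47 dB.
diesel generator: 94.1 − 20·log₁₀(18.7/1.5) = 94.1 − 21.92 = 72.18 dB.
conveyor drive: 85.8 − 20·log₁₀(8.5/1.5) = 85.8 − 15.07 = 70.73 dB.
exhaust stack: 92.5 − 20·log₁₀(4.1/1.5) = 92.5 − 8.73 = 83.77 dB.
Σ 10^(L/10) = 2.841e+08 → L_total = 10·log₁₀(2.841e+08) = 84.53 dB.

84.5 dB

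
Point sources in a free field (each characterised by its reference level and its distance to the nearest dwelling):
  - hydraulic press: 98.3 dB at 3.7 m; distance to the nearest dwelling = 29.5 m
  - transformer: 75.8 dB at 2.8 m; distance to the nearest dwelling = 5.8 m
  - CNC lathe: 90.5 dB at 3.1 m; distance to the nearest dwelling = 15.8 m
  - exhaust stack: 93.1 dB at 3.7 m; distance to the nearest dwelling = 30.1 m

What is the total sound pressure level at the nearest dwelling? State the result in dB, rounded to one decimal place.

82.8 dB

Propagate each source to the receiver with L = L_ref − 20·log₁₀(r/r_ref), then add intensities.
hydraulic press: 98.3 − 20·log₁₀(29.5/3.7) = 98.3 − 18.03 = 80.27 dB.
transformer: 75.8 − 20·log₁₀(5.8/2.8) = 75.8 − 6.33 = 69.47 dB.
CNC lathe: 90.5 − 20·log₁₀(15.8/3.1) = 90.5 − 14.15 = 76.35 dB.
exhaust stack: 93.1 − 20·log₁₀(30.1/3.7) = 93.1 − 18.21 = 74.89 dB.
Σ 10^(L/10) = 1.893e+08 → L_total = 10·log₁₀(1.893e+08) = 82.77 dB.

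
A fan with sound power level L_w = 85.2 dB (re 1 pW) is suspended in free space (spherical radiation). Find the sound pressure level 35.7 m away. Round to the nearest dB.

43 dB

L_p = L_w − 10·log₁₀(4π·r²) with r = 35.7 m.
4π·r² = 1.602e+04 m², 10·log₁₀ of that is 42.045 dB.
L_p = 85.2 − 42.045 = 43.15 dB.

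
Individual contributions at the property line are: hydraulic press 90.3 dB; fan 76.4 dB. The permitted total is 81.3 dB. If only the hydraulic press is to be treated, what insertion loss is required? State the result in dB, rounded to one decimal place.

Everything except the hydraulic press sums to 10^(76.4/10) = 4.365e+07 in linear terms, 76.40 dB.
To meet 81.3 dB overall, the treated hydraulic press may contribute at most 10^(81.3/10) − 4.365e+07 = 9.124e+07, i.e. 79.60 dB.
So the hydraulic press must be reduced from 90.3 to 79.60 dB: IL = 10.70 dB.

10.7 dB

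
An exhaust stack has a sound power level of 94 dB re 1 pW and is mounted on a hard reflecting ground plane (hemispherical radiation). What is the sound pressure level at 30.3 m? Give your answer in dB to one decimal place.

56.4 dB

L_p = L_w − 10·log₁₀(2π·r²) with r = 30.3 m.
2π·r² = 5769 m², 10·log₁₀ of that is 37.611 dB.
L_p = 94 − 37.611 = 56.39 dB.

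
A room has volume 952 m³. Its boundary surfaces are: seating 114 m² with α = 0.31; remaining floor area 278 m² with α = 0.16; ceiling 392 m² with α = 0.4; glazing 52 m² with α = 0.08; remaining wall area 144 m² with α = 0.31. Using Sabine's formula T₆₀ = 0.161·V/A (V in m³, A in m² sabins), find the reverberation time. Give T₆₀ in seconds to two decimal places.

Summing Sᵢαᵢ: 114·0.31 + 278·0.16 + 392·0.4 + 52·0.08 + 144·0.31 = 285.42 m².
T₆₀ = 0.161·V/A = 0.161·952/285.42 = 0.537 s.

0.54 s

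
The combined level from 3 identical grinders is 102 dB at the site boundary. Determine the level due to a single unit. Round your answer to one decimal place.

3 equal contributions raise the level by 10·log₁₀ 3 = 4.771 dB, so each unit alone gives 102 − 4.771.

97.2 dB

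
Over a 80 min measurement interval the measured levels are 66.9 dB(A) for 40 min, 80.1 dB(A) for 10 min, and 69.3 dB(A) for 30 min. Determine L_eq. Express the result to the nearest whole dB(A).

73 dB(A)

The energy average is taken in the linear domain: L_eq = 10·log₁₀[(Σ tᵢ·10^(Lᵢ/10))/T], T = 80 min.
Σ tᵢ·10^(Lᵢ/10) = 40·10^(66.9/10) + 10·10^(80.1/10) + 30·10^(69.3/10) = 1.475e+09.
L_eq = 10·log₁₀(1.475e+09/80) = 72.66 dB(A).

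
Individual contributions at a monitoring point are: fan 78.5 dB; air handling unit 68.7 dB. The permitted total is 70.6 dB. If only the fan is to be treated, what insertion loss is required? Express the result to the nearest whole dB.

12 dB

Everything except the fan sums to 10^(68.7/10) = 7.413e+06 in linear terms, 68.70 dB.
To meet 70.6 dB overall, the treated fan may contribute at most 10^(70.6/10) − 7.413e+06 = 4.068e+06, i.e. 66.09 dB.
So the fan must be reduced from 78.5 to 66.09 dB: IL = 12.41 dB.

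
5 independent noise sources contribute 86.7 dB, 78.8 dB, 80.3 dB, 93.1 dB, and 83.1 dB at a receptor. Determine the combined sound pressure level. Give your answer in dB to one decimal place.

Incoherent sources combine by intensity addition: L_total = 10·log₁₀(Σ 10^(L_i/10)).
Σ 10^(L/10) = 10^(86.7/10) + 10^(78.8/10) + 10^(80.3/10) + 10^(93.1/10) + 10^(83.1/10) = 2.897e+09.
L_total = 10·log₁₀(2.897e+09) = 94.62 dB.

94.6 dB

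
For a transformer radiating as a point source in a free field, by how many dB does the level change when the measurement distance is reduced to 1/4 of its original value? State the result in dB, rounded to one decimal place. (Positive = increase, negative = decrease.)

+12.0 dB

Point-source spreading: ΔL = −20·log₁₀(r₂/r₁).
ΔL = −20·log₁₀(0.25) = +12.04 dB.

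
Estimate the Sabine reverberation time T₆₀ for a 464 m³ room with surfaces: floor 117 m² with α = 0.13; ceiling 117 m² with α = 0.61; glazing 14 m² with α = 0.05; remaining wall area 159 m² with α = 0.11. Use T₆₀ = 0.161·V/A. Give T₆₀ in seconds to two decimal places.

A = Σ Sᵢαᵢ = 117·0.13 + 117·0.61 + 14·0.05 + 159·0.11 = 104.77 m².
T₆₀ = 0.161·V/A = 0.161·464/104.77 = 0.713 s.

0.71 s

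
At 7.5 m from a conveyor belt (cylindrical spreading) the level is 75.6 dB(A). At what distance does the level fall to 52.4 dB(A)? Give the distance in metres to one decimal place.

The 23.2 dB drop corresponds to a distance ratio of 10^(23.2/10) for a line source.
r₂ = 7.5·10^((75.6−52.4)/10) = 7.5·10^(23.2/10) = 1566.97 m.

1567.0 m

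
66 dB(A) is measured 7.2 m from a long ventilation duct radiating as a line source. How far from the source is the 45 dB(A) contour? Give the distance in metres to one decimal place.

906.4 m

Line-source spreading drops the level by 10·log₁₀(r₂/r₁); inverting, r₂/r₁ = 10^(ΔL/10).
r₂ = 7.2·10^((66−45)/10) = 7.2·10^(21.0/10) = 906.43 m.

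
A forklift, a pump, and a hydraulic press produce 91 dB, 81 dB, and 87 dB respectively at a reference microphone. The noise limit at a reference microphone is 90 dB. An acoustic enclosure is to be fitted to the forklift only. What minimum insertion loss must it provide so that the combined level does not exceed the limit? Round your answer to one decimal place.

5.3 dB

The untreated sources together contribute 10^(81/10) + 10^(87/10) = 6.271e+08, i.e. 87.97 dB.
To meet 90 dB overall, the treated forklift may contribute at most 10^(90/10) − 6.271e+08 = 3.729e+08, i.e. 85.72 dB.
So the forklift must be reduced from 91 to 85.72 dB: IL = 5.28 dB.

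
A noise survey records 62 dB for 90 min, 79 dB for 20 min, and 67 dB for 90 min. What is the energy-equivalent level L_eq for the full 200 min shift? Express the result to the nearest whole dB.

The energy average is taken in the linear domain: L_eq = 10·log₁₀[(Σ tᵢ·10^(Lᵢ/10))/T], T = 200 min.
Σ tᵢ·10^(Lᵢ/10) = 90·10^(62/10) + 20·10^(79/10) + 90·10^(67/10) = 2.182e+09.
L_eq = 10·log₁₀(2.182e+09/200) = 70.38 dB.

70 dB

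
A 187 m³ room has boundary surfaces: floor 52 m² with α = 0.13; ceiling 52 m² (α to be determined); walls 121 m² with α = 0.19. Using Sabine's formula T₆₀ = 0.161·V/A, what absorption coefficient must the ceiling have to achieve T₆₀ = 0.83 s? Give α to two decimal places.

From T₆₀ = 0.161·V/A, the target T₆₀ = 0.83 s needs A = 0.161·187/0.83 = 36.27 m².
Absorption from the other surfaces = 52·0.13 + 121·0.19 = 29.75 m², so the ceiling must supply 6.52 m² over 52 m².
α = 6.52/52 = 0.125.

0.13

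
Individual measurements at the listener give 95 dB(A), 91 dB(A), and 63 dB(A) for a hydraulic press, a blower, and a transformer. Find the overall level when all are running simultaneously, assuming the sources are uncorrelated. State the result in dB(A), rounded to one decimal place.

96.5 dB(A)

Incoherent sources combine by intensity addition: L_total = 10·log₁₀(Σ 10^(L_i/10)).
Σ 10^(L/10) = 10^(95/10) + 10^(91/10) + 10^(63/10) = 4.423e+09.
L_total = 10·log₁₀(4.423e+09) = 96.46 dB(A).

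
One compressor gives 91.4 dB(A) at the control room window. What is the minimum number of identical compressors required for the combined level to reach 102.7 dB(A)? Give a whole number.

N identical sources give L₁ + 10·log₁₀ N, so require 10·log₁₀ N ≥ 102.7 − 91.4 = 11.3 dB.
N ≥ 10^(11.3/10) = 13.490, so N = 14.

14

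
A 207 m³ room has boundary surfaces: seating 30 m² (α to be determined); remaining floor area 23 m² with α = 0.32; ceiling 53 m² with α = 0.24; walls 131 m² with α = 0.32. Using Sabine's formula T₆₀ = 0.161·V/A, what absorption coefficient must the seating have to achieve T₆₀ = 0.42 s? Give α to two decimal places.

From T₆₀ = 0.161·V/A, the target T₆₀ = 0.42 s needs A = 0.161·207/0.42 = 79.35 m².
Absorption from the other surfaces = 23·0.32 + 53·0.24 + 131·0.32 = 62.00 m², so the seating must supply 17.35 m² over 30 m².
α = 17.35/30 = 0.578.

0.58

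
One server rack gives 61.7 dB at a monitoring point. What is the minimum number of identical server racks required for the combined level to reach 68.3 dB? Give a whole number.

5

The shortfall is 68.3 − 61.7 = 6.6 dB, and N units add 10·log₁₀ N, so need 10·log₁₀ N ≥ 6.6.
N ≥ 10^(6.6/10) = 4.571, so N = 5.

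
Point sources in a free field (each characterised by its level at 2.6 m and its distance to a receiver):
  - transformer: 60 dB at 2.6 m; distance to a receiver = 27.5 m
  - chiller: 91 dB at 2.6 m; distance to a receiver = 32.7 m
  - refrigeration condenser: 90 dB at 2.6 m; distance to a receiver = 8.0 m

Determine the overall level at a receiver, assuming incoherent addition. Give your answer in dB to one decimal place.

Propagate each source to the receiver with L = L_ref − 20·log₁₀(r/r_ref), then add intensities.
transformer: 60 − 20·log₁₀(27.5/2.6) = 60 − 20.49 = 39.51 dB.
chiller: 91 − 20·log₁₀(32.7/2.6) = 91 − 21.99 = 69.01 dB.
refrigeration condenser: 90 − 20·log₁₀(8.0/2.6) = 90 − 9.76 = 80.24 dB.
Σ 10^(L/10) = 1.136e+08 → L_total = 10·log₁₀(1.136e+08) = 80.55 dB.

80.6 dB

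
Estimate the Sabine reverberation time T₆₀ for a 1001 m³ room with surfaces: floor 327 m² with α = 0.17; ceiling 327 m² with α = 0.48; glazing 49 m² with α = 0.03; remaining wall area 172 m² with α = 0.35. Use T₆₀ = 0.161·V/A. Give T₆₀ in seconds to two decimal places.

Total absorption A = 327·0.17 + 327·0.48 + 49·0.03 + 172·0.35 = 274.22 m² sabins.
T₆₀ = 0.161 × 1001 / 274.22 = 0.588 s.

0.59 s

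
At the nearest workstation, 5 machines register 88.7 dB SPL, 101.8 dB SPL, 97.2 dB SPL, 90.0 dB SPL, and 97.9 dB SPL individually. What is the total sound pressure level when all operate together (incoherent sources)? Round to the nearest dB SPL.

105 dB SPL

Incoherent sources combine by intensity addition: L_total = 10·log₁₀(Σ 10^(L_i/10)).
Σ 10^(L/10) = 10^(88.7/10) + 10^(101.8/10) + 10^(97.2/10) + 10^(90.0/10) + 10^(97.9/10) = 2.829e+10.
L_total = 10·log₁₀(2.829e+10) = 104.52 dB SPL.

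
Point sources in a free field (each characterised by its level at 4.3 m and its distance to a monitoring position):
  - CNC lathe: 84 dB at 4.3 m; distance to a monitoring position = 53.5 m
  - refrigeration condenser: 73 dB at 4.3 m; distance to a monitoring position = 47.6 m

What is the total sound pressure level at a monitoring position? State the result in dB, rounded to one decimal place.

62.5 dB

First find each source's level at the receiver (point-source: −20·log₁₀(r/r_ref)), then combine on an intensity basis.
CNC lathe: 84 − 20·log₁₀(53.5/4.3) = 84 − 21.90 = 62.10 dB.
refrigeration condenser: 73 − 20·log₁₀(47.6/4.3) = 73 − 20.88 = 52.12 dB.
Σ 10^(L/10) = 1.785e+06 → L_total = 10·log₁₀(1.785e+06) = 62.52 dB.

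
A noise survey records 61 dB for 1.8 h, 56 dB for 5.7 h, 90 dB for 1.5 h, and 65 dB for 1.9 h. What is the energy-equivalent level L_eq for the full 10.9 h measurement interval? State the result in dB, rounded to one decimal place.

The energy average is taken in the linear domain: L_eq = 10·log₁₀[(Σ tᵢ·10^(Lᵢ/10))/T], T = 10.9 h.
Σ tᵢ·10^(Lᵢ/10) = 1.8·10^(61/10) + 5.7·10^(56/10) + 1.5·10^(90/10) + 1.9·10^(65/10) = 1.511e+09.
L_eq = 10·log₁₀(1.511e+09/10.9) = 81.42 dB.

81.4 dB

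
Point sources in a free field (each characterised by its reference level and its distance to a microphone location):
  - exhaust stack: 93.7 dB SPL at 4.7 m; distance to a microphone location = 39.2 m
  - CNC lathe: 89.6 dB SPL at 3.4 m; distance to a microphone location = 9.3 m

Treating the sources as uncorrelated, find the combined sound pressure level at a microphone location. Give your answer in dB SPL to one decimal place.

Propagate each source to the receiver with L = L_ref − 20·log₁₀(r/r_ref), then add intensities.
exhaust stack: 93.7 − 20·log₁₀(39.2/4.7) = 93.7 − 18.42 = 75.28 dB SPL.
CNC lathe: 89.6 − 20·log₁₀(9.3/3.4) = 89.6 − 8.74 = 80.86 dB SPL.
Σ 10^(L/10) = 1.556e+08 → L_total = 10·log₁₀(1.556e+08) = 81.92 dB SPL.

81.9 dB SPL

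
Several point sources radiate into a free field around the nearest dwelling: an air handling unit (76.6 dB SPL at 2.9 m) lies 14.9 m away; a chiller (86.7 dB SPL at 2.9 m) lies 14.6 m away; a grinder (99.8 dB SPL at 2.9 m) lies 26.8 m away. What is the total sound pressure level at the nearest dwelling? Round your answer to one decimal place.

81.2 dB SPL

Apply inverse-square spreading to bring every level to the receiver, then sum 10^(L/10).
air handling unit: 76.6 − 20·log₁₀(14.9/2.9) = 76.6 − 14.22 = 62.38 dB SPL.
chiller: 86.7 − 20·log₁₀(14.6/2.9) = 86.7 − 14.04 = 72.66 dB SPL.
grinder: 99.8 − 20·log₁₀(26.8/2.9) = 99.8 − 19.31 = 80.49 dB SPL.
Σ 10^(L/10) = 1.320e+08 → L_total = 10·log₁₀(1.320e+08) = 81.21 dB SPL.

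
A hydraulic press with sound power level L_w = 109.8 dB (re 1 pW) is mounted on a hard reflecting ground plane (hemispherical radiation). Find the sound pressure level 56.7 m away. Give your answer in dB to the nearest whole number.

67 dB

The power spreads over a hemisphere of area 2π·r², so L_p = L_w − 10·log₁₀(2π·r²).
2π·r² = 2.02e+04 m², 10·log₁₀ of that is 43.053 dB.
L_p = 109.8 − 43.053 = 66.75 dB.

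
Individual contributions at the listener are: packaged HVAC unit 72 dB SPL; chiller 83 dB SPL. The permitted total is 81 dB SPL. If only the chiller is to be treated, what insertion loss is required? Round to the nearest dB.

3 dB

The untreated sources together contribute 10^(72/10) = 1.585e+07, i.e. 72.00 dB SPL.
To meet 81 dB SPL overall, the treated chiller may contribute at most 10^(81/10) − 1.585e+07 = 1.100e+08, i.e. 80.42 dB SPL.
Required insertion loss = 83 − 80.42 = 2.58 dB.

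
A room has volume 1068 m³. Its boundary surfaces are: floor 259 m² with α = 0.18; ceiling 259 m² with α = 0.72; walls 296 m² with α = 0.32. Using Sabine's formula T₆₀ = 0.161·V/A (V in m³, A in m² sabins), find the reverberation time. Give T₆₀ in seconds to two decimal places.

0.52 s

A = Σ Sᵢαᵢ = 259·0.18 + 259·0.72 + 296·0.32 = 327.82 m².
T₆₀ = 0.161·V/A = 0.161·1068/327.82 = 0.525 s.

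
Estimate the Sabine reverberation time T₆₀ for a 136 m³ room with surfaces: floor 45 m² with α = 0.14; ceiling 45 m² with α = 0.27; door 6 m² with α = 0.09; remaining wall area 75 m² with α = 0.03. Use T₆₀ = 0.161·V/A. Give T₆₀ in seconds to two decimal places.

1.03 s

Summing Sᵢαᵢ: 45·0.14 + 45·0.27 + 6·0.09 + 75·0.03 = 21.24 m².
T₆₀ = 0.161·V/A = 0.161·136/21.24 = 1.031 s.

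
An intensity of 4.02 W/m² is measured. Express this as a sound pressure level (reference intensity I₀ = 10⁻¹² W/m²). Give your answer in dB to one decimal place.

I/I₀ = 4.02/10⁻¹² = 4.02×10^12, and L = 10·log₁₀(I/I₀).
L = 10·(0.6042 + 12) = 126.04 dB.

126.0 dB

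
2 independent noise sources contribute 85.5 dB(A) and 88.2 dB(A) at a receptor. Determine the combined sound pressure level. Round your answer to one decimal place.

For uncorrelated sources the intensities add, so convert each level to linear form, sum, and take 10·log₁₀ of the total.
Σ 10^(L/10) = 10^(85.5/10) + 10^(88.2/10) = 1.016e+09.
L_total = 10·log₁₀(1.016e+09) = 90.07 dB(A).

90.1 dB(A)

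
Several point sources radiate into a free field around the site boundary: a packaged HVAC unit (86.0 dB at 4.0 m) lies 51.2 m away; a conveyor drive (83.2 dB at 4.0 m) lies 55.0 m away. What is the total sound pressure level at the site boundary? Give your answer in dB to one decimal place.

65.5 dB

First find each source's level at the receiver (point-source: −20·log₁₀(r/r_ref)), then combine on an intensity basis.
packaged HVAC unit: 86.0 − 20·log₁₀(51.2/4.0) = 86.0 − 22.14 = 63.86 dB.
conveyor drive: 83.2 − 20·log₁₀(55.0/4.0) = 83.2 − 22.77 = 60.43 dB.
Σ 10^(L/10) = 3.535e+06 → L_total = 10·log₁₀(3.535e+06) = 65.48 dB.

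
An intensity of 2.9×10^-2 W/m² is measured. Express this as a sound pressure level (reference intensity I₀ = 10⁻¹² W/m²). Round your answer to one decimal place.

I/I₀ = 2.9×10^-2/10⁻¹² = 2.9×10^10, and L = 10·log₁₀(I/I₀).
L = 10·(0.4624 + 10) = 104.62 dB.

104.6 dB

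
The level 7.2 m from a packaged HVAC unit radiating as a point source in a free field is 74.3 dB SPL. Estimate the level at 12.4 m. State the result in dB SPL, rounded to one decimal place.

Point-source attenuation: ΔL = 20·log₁₀(r₂/r₁) = 20·log₁₀(12.4/7.2) = 4.722 dB.
L₂ = 74.3 − 20·log₁₀(12.4/7.2) = 74.3 − 4.722 = 69.58 dB SPL.

69.6 dB SPL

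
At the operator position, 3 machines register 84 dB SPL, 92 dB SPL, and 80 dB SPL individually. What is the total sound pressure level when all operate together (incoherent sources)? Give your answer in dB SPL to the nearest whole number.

Incoherent sources combine by intensity addition: L_total = 10·log₁₀(Σ 10^(L_i/10)).
Σ 10^(L/10) = 10^(84/10) + 10^(92/10) + 10^(80/10) = 1.936e+09.
L_total = 10·log₁₀(1.936e+09) = 92.87 dB SPL.

93 dB SPL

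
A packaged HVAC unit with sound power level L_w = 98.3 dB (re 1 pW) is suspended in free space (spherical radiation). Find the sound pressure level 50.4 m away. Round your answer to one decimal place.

L_p = L_w − 10·log₁₀(4π·r²) with r = 50.4 m.
4π·r² = 3.192e+04 m², 10·log₁₀ of that is 45.041 dB.
L_p = 98.3 − 45.041 = 53.26 dB.

53.3 dB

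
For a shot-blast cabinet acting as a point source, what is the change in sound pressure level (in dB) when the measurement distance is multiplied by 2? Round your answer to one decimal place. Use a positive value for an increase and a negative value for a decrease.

With spherical spreading the level changes by −20·log₁₀(r₂/r₁).
ΔL = −20·log₁₀(2) = -6.02 dB.

-6.0 dB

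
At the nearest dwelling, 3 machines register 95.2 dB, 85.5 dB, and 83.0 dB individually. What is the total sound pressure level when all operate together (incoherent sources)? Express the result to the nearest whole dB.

Incoherent sources combine by intensity addition: L_total = 10·log₁₀(Σ 10^(L_i/10)).
Σ 10^(L/10) = 10^(95.2/10) + 10^(85.5/10) + 10^(83.0/10) = 3.866e+09.
L_total = 10·log₁₀(3.866e+09) = 95.87 dB.

96 dB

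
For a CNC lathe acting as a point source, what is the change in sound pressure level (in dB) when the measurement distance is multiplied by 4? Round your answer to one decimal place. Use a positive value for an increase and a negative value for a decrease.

A point source loses 6 dB per doubling of distance; generally ΔL = −20·log₁₀(r₂/r₁).
ΔL = −20·log₁₀(4) = -12.04 dB.

-12.0 dB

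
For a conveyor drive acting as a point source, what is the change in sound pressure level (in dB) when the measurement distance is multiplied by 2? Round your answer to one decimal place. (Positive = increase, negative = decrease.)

-6.0 dB

A point source loses 6 dB per doubling of distance; generally ΔL = −20·log₁₀(r₂/r₁).
ΔL = −20·log₁₀(2) = -6.02 dB.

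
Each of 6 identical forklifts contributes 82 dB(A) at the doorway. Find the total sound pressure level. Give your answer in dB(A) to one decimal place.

With 6 equal, uncorrelated contributions the intensity is 6× that of one unit, giving a rise of 10·log₁₀ 6.
L_total = 82 + 10·log₁₀(6) = 82 + 7.782 = 89.78 dB(A).

89.8 dB(A)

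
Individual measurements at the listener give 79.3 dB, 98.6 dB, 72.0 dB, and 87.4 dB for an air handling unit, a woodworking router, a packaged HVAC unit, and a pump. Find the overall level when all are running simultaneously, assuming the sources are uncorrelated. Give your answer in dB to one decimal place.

99.0 dB

Incoherent sources combine by intensity addition: L_total = 10·log₁₀(Σ 10^(L_i/10)).
Σ 10^(L/10) = 10^(79.3/10) + 10^(98.6/10) + 10^(72.0/10) + 10^(87.4/10) = 7.895e+09.
L_total = 10·log₁₀(7.895e+09) = 98.97 dB.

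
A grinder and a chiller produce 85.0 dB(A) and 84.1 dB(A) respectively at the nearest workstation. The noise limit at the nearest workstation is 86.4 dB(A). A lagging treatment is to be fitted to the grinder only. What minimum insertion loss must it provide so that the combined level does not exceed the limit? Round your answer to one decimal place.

2.5 dB

Fixed contribution from the other source: Σ 10^(L/10) = 10^(84.1/10) = 2.570e+08 (84.10 dB(A)).
To meet 86.4 dB(A) overall, the treated grinder may contribute at most 10^(86.4/10) − 2.570e+08 = 1.795e+08, i.e. 82.54 dB(A).
Required insertion loss = 85.0 − 82.54 = 2.46 dB.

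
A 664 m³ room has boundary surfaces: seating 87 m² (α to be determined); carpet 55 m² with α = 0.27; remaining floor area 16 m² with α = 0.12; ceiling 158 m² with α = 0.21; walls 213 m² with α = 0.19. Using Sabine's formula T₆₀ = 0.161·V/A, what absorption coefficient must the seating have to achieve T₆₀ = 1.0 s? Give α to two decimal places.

From T₆₀ = 0.161·V/A, the target T₆₀ = 1.0 s needs A = 0.161·664/1.0 = 106.90 m².
Absorption from the other surfaces = 55·0.27 + 16·0.12 + 158·0.21 + 213·0.19 = 90.42 m², so the seating must supply 16.48 m² over 87 m².
α = 16.48/87 = 0.189.

0.19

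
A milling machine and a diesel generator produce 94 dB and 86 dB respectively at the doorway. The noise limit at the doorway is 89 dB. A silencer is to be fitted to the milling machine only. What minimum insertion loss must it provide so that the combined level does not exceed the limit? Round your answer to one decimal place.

8.0 dB

Fixed contribution from the other source: Σ 10^(L/10) = 10^(86/10) = 3.981e+08 (86.00 dB).
The limit corresponds to 10^(89/10) = 7.943e+08; subtracting the fixed part leaves 3.962e+08 for the milling machine, i.e. 85.98 dB.
So the milling machine must be reduced from 94 to 85.98 dB: IL = 8.02 dB.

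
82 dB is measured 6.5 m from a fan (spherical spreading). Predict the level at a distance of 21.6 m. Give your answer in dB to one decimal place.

71.6 dB

For a point source, L₂ = L₁ − 20·log₁₀(r₂/r₁).
L₂ = 82 − 20·log₁₀(21.6/6.5) = 82 − 10.431 = 71.57 dB.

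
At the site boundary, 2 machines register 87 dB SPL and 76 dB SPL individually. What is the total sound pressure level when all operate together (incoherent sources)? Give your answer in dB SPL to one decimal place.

Incoherent sources combine by intensity addition: L_total = 10·log₁₀(Σ 10^(L_i/10)).
Σ 10^(L/10) = 10^(87/10) + 10^(76/10) = 5.410e+08.
L_total = 10·log₁₀(5.410e+08) = 87.33 dB SPL.

87.3 dB SPL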